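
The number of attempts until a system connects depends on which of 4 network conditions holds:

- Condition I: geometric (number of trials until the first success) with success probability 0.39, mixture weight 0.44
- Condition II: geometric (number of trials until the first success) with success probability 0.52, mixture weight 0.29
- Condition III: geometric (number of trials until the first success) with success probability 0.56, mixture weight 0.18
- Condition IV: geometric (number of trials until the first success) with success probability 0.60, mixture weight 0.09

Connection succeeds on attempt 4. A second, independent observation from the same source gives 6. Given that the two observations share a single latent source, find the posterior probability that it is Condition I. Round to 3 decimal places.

P(component k | x) = w_k·f_k(x) / marginal(x), where marginal(x) = Σ_j w_j·f_j(x).
Since both observations come from the same component, the likelihood for component k is f_k(x₁)·f_k(x₂).
  p_I = [0.39·(1−0.39)^3 = 0.39·0.226981 = 0.0885226] × [0.0329393] = 0.00291587
  p_II = [0.52·(1−0.52)^3 = 0.52·0.110592 = 0.0575078] × [0.0132498] = 0.000761968
  p_III = [0.56·(1−0.56)^3 = 0.56·0.085184 = 0.047703] × [0.00923531] = 0.000440552
  p_IV = [0.60·(1−0.60)^3 = 0.60·0.064 = 0.0384] × [0.006144] = 0.00023593
Prior × likelihood for each component:
  w_I·p_I = 0.44 × 0.00291587 = 0.00128298
  w_II·p_II = 0.29 × 0.000761968 = 0.000220971
  w_III·p_III = 0.18 × 0.000440552 = 7.92994e-05
  w_IV·p_IV = 0.09 × 0.00023593 = 2.12337e-05
Denominator: 0.00128298 + 0.000220971 + 7.92994e-05 + 2.12337e-05 = 0.00160449
P(Condition I | x₁,x₂) ≈ 0.800

0.800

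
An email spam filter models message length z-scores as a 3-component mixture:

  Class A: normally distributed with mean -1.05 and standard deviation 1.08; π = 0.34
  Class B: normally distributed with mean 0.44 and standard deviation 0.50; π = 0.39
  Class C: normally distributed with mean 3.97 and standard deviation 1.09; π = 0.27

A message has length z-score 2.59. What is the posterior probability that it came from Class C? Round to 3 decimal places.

0.990

The responsibility of component k is w_k f_k(x) divided by Σ_j w_j f_j(x).
Normal densities:
  f_A = 0.00126132
  f_B = 7.70704e-05
  f_C = 0.164217
Weight by the priors:
  w_A·f_A = 0.34 × 0.00126132 = 0.000428848
  w_B·f_B = 0.39 × 7.70704e-05 = 3.00575e-05
  w_C·f_C = 0.27 × 0.164217 = 0.0443387
Normaliser: 0.000428848 + 3.00575e-05 + 0.0443387 = 0.0447976
So the posterior for Class C is 0.0443387 / 0.0447976 ≈ 0.990.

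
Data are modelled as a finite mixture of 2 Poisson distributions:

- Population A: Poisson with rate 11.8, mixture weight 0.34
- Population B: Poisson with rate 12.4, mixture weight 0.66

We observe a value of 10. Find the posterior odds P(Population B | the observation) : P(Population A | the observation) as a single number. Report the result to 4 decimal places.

1.7494

Posterior odds = (P(Z=i) f_i(x)) / (P(Z=j) f_j(x)); the normalising sum cancels.
Evaluate each component's likelihood at the observed value:
  p_A = e^(−11.8)·11.8^10/10! = 0.108239
  p_B = e^(−12.4)·12.4^10/10! = 0.0975444
0.0643793 / 0.0368011 ≈ 1.7494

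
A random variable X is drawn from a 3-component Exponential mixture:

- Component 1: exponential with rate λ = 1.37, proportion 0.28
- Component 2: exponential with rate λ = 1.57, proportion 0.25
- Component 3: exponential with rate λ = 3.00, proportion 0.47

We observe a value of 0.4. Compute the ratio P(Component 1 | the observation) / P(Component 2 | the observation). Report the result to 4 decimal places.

Since P(k|x) ∝ P(Z=k) f_k(x), the posterior odds are P(Z=i) f_i(x) / (P(Z=j) f_j(x)).
Exponential densities:
  L_1 = 1.37·e^(−1.37·0.4) = 1.37·e^(−0.5480) = 0.792004
  L_2 = 1.57·e^(−1.57·0.4) = 1.57·e^(−0.6280) = 0.837843
  L_3 = 3.00·e^(−3.00·0.4) = 3.00·e^(−1.2000) = 0.903583
Odds = (0.28/0.25) × (0.792004/0.837843) = 1.12 × 0.945289 ≈ 1.0587

1.0587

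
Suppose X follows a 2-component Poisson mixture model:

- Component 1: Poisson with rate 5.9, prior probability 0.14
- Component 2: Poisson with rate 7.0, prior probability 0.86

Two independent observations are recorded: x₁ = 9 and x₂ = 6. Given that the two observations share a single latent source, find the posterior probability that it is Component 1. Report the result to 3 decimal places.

Posterior ∝ prior × likelihood, so P(k | x) ∝ w_k f_k(x); normalise over all components.
Since both observations come from the same component, the likelihood for component k is f_k(x₁)·f_k(x₂).
  L_1 = [0.0653985] × [0.160488] = 0.0104957
  L_2 = [0.101405] × [0.149003] = 0.0151096
Weight by the priors:
  w_1·L_1 = 0.14 × 0.0104957 = 0.00146939
  w_2·L_2 = 0.86 × 0.0151096 = 0.0129942
Evidence: 0.00146939 + 0.0129942 = 0.0144636
P(Component 1 | x₁, x₂) ≈ 0.102

0.102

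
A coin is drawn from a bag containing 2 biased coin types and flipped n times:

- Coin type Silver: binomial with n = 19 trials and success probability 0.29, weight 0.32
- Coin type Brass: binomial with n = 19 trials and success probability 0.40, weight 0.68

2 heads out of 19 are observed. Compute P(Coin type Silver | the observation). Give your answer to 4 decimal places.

0.8123

Apply Bayes' rule: the posterior for each component is proportional to its prior times its likelihood at x.
Binomial probabilities:
  f_Silver = 0.0425779
  f_Brass = 0.00463113
Unnormalised posteriors:
  P(Z=Silver)·f_Silver = 0.32 × 0.0425779 = 0.0136249
  P(Z=Brass)·f_Brass = 0.68 × 0.00463113 = 0.00314917
Sum: 0.0136249 + 0.00314917 = 0.0167741
P(Coin type Silver | the observation) ≈ 0.8123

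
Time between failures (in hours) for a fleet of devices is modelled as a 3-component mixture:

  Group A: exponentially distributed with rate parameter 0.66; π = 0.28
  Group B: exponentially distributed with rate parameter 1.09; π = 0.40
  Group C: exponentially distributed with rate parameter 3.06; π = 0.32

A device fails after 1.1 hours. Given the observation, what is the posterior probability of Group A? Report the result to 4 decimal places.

The responsibility of component k is w_k f_k(x) divided by Σ_j w_j f_j(x).
Exponential densities:
  L_A = 0.66·e^(−0.66·1.1) = 0.66·e^(−0.7260) = 0.319335
  L_B = 1.09·e^(−1.09·1.1) = 1.09·e^(−1.1990) = 0.32863
  L_C = 3.06·e^(−3.06·1.1) = 3.06·e^(−3.3660) = 0.105654
Multiply by the mixture weights:
  w_A·L_A = 0.28 × 0.319335 = 0.0894137
  w_B·L_B = 0.40 × 0.32863 = 0.131452
  w_C·L_C = 0.32 × 0.105654 = 0.0338093
Marginal: 0.0894137 + 0.131452 + 0.0338093 = 0.254675
P(Group A | the observation) ≈ 0.3511

0.3511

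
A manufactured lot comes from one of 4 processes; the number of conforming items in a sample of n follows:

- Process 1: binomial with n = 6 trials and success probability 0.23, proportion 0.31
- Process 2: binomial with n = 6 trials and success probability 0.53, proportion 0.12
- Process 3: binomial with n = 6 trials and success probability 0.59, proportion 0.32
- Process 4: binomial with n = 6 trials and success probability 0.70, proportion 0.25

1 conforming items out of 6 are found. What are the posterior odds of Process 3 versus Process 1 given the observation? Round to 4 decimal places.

0.1133

Since P(k|x) ∝ P(Z=k) f_k(x), the posterior odds are P(Z=i) f_i(x) / (P(Z=j) f_j(x)).
Binomial probabilities:
  p_1 = 0.373536
  p_2 = 0.0729317
  p_3 = 0.0410131
  p_4 = 0.010206
0.0131242 / 0.115796 ≈ 0.1133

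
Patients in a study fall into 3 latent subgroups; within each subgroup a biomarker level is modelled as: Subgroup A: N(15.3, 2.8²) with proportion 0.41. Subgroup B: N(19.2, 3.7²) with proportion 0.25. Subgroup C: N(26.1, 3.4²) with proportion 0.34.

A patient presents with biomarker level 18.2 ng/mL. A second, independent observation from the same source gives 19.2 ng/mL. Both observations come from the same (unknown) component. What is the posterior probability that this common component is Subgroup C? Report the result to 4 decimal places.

Posterior ∝ prior × likelihood, so P(k | x) ∝ w_k f_k(x); normalise over all components.
Since both observations come from the same component, the likelihood for component k is f_k(x₁)·f_k(x₂).
  p_A = [(1/(2.8·√(2π)))·exp(−(18.2−15.3)²/(2·2.8²)) = 0.142479·exp(-0.53635) = 0.0833331] × [0.0540101] = 0.00450083
  p_B = [(1/(3.7·√(2π)))·exp(−(18.2−19.2)²/(2·3.7²)) = 0.107822·exp(-0.03652) = 0.103955] × [0.107822] = 0.0112087
  p_C = [(1/(3.4·√(2π)))·exp(−(18.2−26.1)²/(2·3.4²)) = 0.117336·exp(-2.69939) = 0.0078904] × [0.0149661] = 0.000118088
Prior × likelihood for each component:
  w_A·p_A = 0.41 × 0.00450083 = 0.00184534
  w_B·p_B = 0.25 × 0.0112087 = 0.00280217
  w_C·p_C = 0.34 × 0.000118088 = 4.015e-05
Evidence: 0.00184534 + 0.00280217 + 4.015e-05 = 0.00468766
Responsibility of Subgroup C: 4.015e-05 / 0.00468766 ≈ 0.0086

0.0086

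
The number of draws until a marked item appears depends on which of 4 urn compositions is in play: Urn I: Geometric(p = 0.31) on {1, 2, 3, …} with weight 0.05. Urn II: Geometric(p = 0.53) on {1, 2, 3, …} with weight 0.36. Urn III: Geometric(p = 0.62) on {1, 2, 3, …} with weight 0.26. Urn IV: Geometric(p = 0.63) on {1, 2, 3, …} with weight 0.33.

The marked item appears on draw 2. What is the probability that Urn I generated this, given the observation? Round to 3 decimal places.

By Bayes' theorem, P(k | x) = π_k f_k(x) / Σ_j π_j f_j(x).
Evaluate each component's likelihood at the observed value:
  f_I = 0.31·(1−0.31)^1 = 0.31·0.69 = 0.2139
  f_II = 0.53·(1−0.53)^1 = 0.53·0.47 = 0.2491
  f_III = 0.62·(1−0.62)^1 = 0.62·0.38 = 0.2356
  f_IV = 0.63·(1−0.63)^1 = 0.63·0.37 = 0.2331
Weight by the priors:
  π_I·f_I = 0.05 × 0.2139 = 0.010695
  π_II·f_II = 0.36 × 0.2491 = 0.089676
  π_III·f_III = 0.26 × 0.2356 = 0.061256
  π_IV·f_IV = 0.33 × 0.2331 = 0.076923
Denominator: 0.010695 + 0.089676 + 0.061256 + 0.076923 = 0.23855
P(Urn I | 2) = 0.010695 / 0.23855 ≈ 0.045

0.045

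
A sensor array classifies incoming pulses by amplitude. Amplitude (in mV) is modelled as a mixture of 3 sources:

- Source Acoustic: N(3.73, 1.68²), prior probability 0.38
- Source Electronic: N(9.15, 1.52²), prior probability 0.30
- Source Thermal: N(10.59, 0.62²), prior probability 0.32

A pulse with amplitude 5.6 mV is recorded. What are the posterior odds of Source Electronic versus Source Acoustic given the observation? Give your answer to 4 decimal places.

0.1060

The posterior odds equal the prior odds times the likelihood ratio: (P(Z=i)/P(Z=j))·(f_i(x)/f_j(x)).
Component likelihoods at x = 5.6 mV:
  L_Acoustic = (1/(1.68·√(2π)))·exp(−(5.6−3.73)²/(2·1.68²)) = 0.237466·exp(-0.61949) = 0.127808
  L_Electronic = (1/(1.52·√(2π)))·exp(−(5.6−9.15)²/(2·1.52²)) = 0.262462·exp(-2.72734) = 0.0171632
  L_Thermal = (1/(0.62·√(2π)))·exp(−(5.6−10.59)²/(2·0.62²)) = 0.643455·exp(-32.38827) = 5.52678e-15
0.00514895 / 0.0485672 ≈ 0.1060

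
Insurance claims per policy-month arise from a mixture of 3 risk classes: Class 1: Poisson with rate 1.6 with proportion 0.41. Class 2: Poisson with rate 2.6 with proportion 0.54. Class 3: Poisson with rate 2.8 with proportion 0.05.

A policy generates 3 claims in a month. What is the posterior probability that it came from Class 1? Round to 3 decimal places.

Posterior ∝ prior × likelihood, so P(k | x) ∝ π_k f_k(x); normalise over all components.
Poisson probabilities:
  L_1 = e^(−1.6)·1.6^3/3! = 0.137828
  L_2 = e^(−2.6)·2.6^3/3! = 0.217572
  L_3 = e^(−2.8)·2.8^3/3! = 0.222484
Unnormalised posteriors:
  π_1·L_1 = 0.41 × 0.137828 = 0.0565095
  π_2·L_2 = 0.54 × 0.217572 = 0.117489
  π_3·L_3 = 0.05 × 0.222484 = 0.0111242
Evidence: 0.0565095 + 0.117489 + 0.0111242 = 0.185123
So the posterior for Class 1 is 0.0565095 / 0.185123 ≈ 0.305.

0.305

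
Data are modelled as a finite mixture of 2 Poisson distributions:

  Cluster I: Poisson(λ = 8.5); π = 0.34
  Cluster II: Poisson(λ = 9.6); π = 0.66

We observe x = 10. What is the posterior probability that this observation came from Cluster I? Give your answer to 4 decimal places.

Apply Bayes' rule: the posterior for each component is proportional to its prior times its likelihood at x.
Evaluate each component's likelihood at the observed value:
  f_I = 0.110388
  f_II = 0.124086
Multiply by the mixture weights:
  π_I·f_I = 0.34 × 0.110388 = 0.037532
  π_II·f_II = 0.66 × 0.124086 = 0.0818967
Normaliser: 0.037532 + 0.0818967 = 0.119429
So the posterior for Cluster I is 0.037532 / 0.119429 ≈ 0.3143.

0.3143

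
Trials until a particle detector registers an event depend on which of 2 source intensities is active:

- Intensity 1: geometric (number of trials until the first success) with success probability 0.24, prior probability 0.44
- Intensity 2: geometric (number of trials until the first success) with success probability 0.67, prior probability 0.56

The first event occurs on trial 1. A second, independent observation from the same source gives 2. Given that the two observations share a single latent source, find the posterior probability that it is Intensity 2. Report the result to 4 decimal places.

0.8116

Apply Bayes' rule: the posterior for each component is proportional to its prior times its likelihood at x.
Since both observations come from the same component, the likelihood for component k is f_k(x₁)·f_k(x₂).
  f_1 = [0.24·(1−0.24)^0 = 0.24·1 = 0.24] × [0.1824] = 0.043776
  f_2 = [0.67·(1−0.67)^0 = 0.67·1 = 0.67] × [0.2211] = 0.148137
Unnormalised posteriors:
  w_1·f_1 = 0.44 × 0.043776 = 0.0192614
  w_2·f_2 = 0.56 × 0.148137 = 0.0829567
Marginal: 0.0192614 + 0.0829567 = 0.102218
P(Intensity 2 | data) = 0.0829567 / 0.102218 ≈ 0.8116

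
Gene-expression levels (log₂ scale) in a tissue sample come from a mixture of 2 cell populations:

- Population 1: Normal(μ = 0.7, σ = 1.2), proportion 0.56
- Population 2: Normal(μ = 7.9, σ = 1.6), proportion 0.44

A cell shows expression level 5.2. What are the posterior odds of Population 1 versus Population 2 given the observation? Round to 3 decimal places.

0.006

Only the two components matter; the odds are (π_i f_i(x)) / (π_j f_j(x)).
Normal densities:
  f_1 = (1/(1.2·√(2π)))·exp(−(5.2−0.7)²/(2·1.2²)) = 0.332452·exp(-7.03125) = 0.00029383
  f_2 = (1/(1.6·√(2π)))·exp(−(5.2−7.9)²/(2·1.6²)) = 0.249339·exp(-1.42383) = 0.0600384
Odds = (0.56/0.44) × (0.00029383/0.0600384) = 1.27273 × 0.00489403 ≈ 0.006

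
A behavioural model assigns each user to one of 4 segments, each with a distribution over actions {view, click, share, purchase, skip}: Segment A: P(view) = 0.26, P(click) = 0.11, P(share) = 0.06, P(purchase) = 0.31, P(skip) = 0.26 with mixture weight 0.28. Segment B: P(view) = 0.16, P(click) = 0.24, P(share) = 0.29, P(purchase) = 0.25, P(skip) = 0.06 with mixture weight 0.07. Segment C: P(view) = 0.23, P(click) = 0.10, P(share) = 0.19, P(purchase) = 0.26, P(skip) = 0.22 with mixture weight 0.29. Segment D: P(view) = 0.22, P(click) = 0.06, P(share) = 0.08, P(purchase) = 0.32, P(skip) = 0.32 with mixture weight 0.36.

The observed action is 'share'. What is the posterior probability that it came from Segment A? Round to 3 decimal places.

Apply Bayes' rule: the posterior for each component is proportional to its prior times its likelihood at x.
Categorical probabilities:
  L_A = 0.06
  L_B = 0.29
  L_C = 0.19
  L_D = 0.08
Weight by the priors:
  π_A·L_A = 0.28 × 0.06 = 0.0168
  π_B·L_B = 0.07 × 0.29 = 0.0203
  π_C·L_C = 0.29 × 0.19 = 0.0551
  π_D·L_D = 0.36 × 0.08 = 0.0288
Evidence: 0.0168 + 0.0203 + 0.0551 + 0.0288 = 0.121
Responsibility of Segment A: 0.0168 / 0.121 ≈ 0.139

0.139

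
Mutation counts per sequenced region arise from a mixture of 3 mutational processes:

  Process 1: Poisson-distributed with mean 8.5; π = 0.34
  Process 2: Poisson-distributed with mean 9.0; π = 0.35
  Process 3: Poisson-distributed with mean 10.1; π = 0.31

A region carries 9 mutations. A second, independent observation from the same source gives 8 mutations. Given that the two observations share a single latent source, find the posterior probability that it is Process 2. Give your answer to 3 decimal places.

0.371

By Bayes' theorem, P(k | x) = π_k f_k(x) / Σ_j π_j f_j(x).
Since both observations come from the same component, the likelihood for component k is f_k(x₁)·f_k(x₂).
  p_1 = [0.129869] × [0.137508] = 0.017858
  p_2 = [0.131756] × [0.131756] = 0.0173595
  p_3 = [0.12381] × [0.110326] = 0.0136594
Weight by the priors:
  π_1·p_1 = 0.34 × 0.017858 = 0.00607171
  π_2·p_2 = 0.35 × 0.0173595 = 0.00607584
  π_3·p_3 = 0.31 × 0.0136594 = 0.00423441
Normaliser: 0.00607171 + 0.00607584 + 0.00423441 = 0.016382
P(Process 2 | x₁, x₂) = 0.00607584 / 0.016382 ≈ 0.371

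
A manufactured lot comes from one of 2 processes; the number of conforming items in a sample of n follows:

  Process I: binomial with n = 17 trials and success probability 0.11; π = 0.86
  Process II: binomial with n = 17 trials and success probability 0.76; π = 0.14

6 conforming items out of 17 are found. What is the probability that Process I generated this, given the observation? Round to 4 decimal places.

Apply Bayes' rule: the posterior for each component is proportional to its prior times its likelihood at x.
Component likelihoods at x = 6 conforming items out of 17:
  L_I = C(17,6)·0.11^6·0.89^11 = 12376·1.77156e-06·0.277517 = 0.00608452
  L_II = C(17,6)·0.76^6·0.24^11 = 12376·0.1927·1.52168e-07 = 0.000362899
Multiply by the mixture weights:
  P(Z=I)·L_I = 0.86 × 0.00608452 = 0.00523269
  P(Z=II)·L_II = 0.14 × 0.000362899 = 5.08058e-05
Normaliser: 0.00523269 + 5.08058e-05 = 0.00528349
So the posterior for Process I is 0.00523269 / 0.00528349 ≈ 0.9904.

0.9904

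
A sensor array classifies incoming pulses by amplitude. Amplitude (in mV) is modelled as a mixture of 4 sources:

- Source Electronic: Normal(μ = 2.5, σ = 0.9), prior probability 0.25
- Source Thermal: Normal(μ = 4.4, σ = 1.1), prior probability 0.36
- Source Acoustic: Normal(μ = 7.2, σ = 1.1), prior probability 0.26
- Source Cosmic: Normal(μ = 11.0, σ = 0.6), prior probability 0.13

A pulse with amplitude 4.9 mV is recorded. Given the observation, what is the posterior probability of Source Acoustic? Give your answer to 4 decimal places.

The responsibility of component k is π_k f_k(x) divided by Σ_j π_j f_j(x).
Evaluate each component's likelihood at the observed value:
  L_Electronic = 0.0126622
  L_Thermal = 0.327079
  L_Acoustic = 0.0407541
  L_Cosmic = 2.38879e-23
Multiply by the mixture weights:
  π_Electronic·L_Electronic = 0.25 × 0.0126622 = 0.00316555
  π_Thermal·L_Thermal = 0.36 × 0.327079 = 0.117748
  π_Acoustic·L_Acoustic = 0.26 × 0.0407541 = 0.0105961
  π_Cosmic·L_Cosmic = 0.13 × 2.38879e-23 = 3.10543e-24
Normaliser: 0.00316555 + 0.117748 + 0.0105961 + 3.10543e-24 = 0.13151
P(Source Acoustic | x) = 0.0105961 / 0.13151 ≈ 0.0806

0.0806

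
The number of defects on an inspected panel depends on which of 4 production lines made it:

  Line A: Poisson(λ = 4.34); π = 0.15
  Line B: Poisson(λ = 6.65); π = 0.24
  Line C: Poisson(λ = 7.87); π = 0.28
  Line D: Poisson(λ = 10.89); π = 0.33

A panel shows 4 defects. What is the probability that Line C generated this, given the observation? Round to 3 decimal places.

0.228

The responsibility of component k is w_k f_k(x) divided by Σ_j w_j f_j(x).
Component likelihoods at x = 4 defects:
  p_A = e^(−4.34)·4.34^4/4! = 0.192712
  p_B = e^(−6.65)·6.65^4/4! = 0.105443
  p_C = e^(−7.87)·7.87^4/4! = 0.0610647
  p_D = e^(−10.89)·10.89^4/4! = 0.0109253
Weight by the priors:
  w_A·p_A = 0.15 × 0.192712 = 0.0289069
  w_B·p_B = 0.24 × 0.105443 = 0.0253063
  w_C·p_C = 0.28 × 0.0610647 = 0.0170981
  w_D·p_D = 0.33 × 0.0109253 = 0.00360535
Evidence: 0.0289069 + 0.0253063 + 0.0170981 + 0.00360535 = 0.0749166
Responsibility of Line C: 0.0170981 / 0.0749166 ≈ 0.228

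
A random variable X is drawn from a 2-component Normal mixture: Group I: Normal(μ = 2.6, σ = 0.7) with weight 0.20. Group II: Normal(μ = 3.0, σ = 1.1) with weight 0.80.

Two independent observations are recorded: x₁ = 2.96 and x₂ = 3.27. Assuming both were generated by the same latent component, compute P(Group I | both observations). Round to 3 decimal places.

0.261

P(component k | x) = π_k·f_k(x) / marginal(x), where marginal(x) = Σ_j π_j·f_j(x).
Since both observations come from the same component, the likelihood for component k is f_k(x₁)·f_k(x₂).
  p_I = [(1/(0.7·√(2π)))·exp(−(2.96−2.6)²/(2·0.7²)) = 0.569918·exp(-0.13224) = 0.49932] × [0.360478] = 0.179994
  p_II = [(1/(1.1·√(2π)))·exp(−(2.96−3.0)²/(2·1.1²)) = 0.362675·exp(-0.00066) = 0.362435] × [0.351913] = 0.127545
Prior × likelihood for each component:
  π_I·p_I = 0.20 × 0.179994 = 0.0359987
  π_II·p_II = 0.80 × 0.127545 = 0.102036
Evidence: 0.0359987 + 0.102036 = 0.138035
Responsibility of Group I: 0.0359987 / 0.138035 ≈ 0.261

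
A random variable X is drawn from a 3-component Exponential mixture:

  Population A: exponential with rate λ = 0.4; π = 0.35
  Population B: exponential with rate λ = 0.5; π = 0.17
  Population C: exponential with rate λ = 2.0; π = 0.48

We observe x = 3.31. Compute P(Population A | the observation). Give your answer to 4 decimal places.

0.6801

P(component k | x) = π_k·f_k(x) / marginal(x), where marginal(x) = Σ_j π_j·f_j(x).
Exponential densities:
  L_A = 0.106428
  L_B = 0.095546
  L_C = 0.00266686
Prior × likelihood for each component:
  π_A·L_A = 0.35 × 0.106428 = 0.0372496
  π_B·L_B = 0.17 × 0.095546 = 0.0162428
  π_C·L_C = 0.48 × 0.00266686 = 0.00128009
Normaliser: 0.0372496 + 0.0162428 + 0.00128009 = 0.0547726
P(Population A | data) ≈ 0.6801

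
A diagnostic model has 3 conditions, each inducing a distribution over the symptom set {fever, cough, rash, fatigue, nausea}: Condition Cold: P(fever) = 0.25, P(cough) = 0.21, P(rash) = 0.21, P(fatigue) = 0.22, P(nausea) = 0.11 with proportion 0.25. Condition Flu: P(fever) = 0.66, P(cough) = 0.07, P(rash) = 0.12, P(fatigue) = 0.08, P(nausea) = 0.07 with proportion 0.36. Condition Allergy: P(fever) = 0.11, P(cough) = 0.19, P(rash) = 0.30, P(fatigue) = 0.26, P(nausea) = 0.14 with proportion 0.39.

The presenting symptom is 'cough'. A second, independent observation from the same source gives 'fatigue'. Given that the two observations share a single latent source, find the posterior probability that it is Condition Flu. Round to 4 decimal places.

0.0614

Apply Bayes' rule: the posterior for each component is proportional to its prior times its likelihood at x.
Since both observations come from the same component, the likelihood for component k is f_k(x₁)·f_k(x₂).
  p_Cold = [0.21] × [0.22] = 0.0462
  p_Flu = [0.07] × [0.08] = 0.0056
  p_Allergy = [0.19] × [0.26] = 0.0494
Multiply by the mixture weights:
  w_Cold·p_Cold = 0.25 × 0.0462 = 0.01155
  w_Flu·p_Flu = 0.36 × 0.0056 = 0.002016
  w_Allergy·p_Allergy = 0.39 × 0.0494 = 0.019266
Marginal: 0.01155 + 0.002016 + 0.019266 = 0.032832
So the posterior for Condition Flu is 0.002016 / 0.032832 ≈ 0.0614.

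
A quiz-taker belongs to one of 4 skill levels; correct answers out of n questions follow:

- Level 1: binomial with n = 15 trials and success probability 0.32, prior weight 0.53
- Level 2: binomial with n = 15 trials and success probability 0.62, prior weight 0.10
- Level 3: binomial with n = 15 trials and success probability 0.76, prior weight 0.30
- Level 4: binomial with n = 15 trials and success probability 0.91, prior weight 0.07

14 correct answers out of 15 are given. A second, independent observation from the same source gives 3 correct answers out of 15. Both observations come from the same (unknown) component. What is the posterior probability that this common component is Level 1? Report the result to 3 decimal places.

Posterior ∝ prior × likelihood, so P(k | x) ∝ P(Z=k) f_k(x); normalise over all components.
Since both observations come from the same component, the likelihood for component k is f_k(x₁)·f_k(x₂).
  p_1 = [1.2042e-06] × [0.145736] = 1.75496e-07
  p_2 = [0.00706901] × [0.000983082] = 6.94941e-06
  p_3 = [0.0772134] × [7.29436e-06] = 5.63222e-07
  p_4 = [0.360507] × [9.6838e-11] = 3.49107e-11
Unnormalised posteriors:
  P(Z=1)·p_1 = 0.53 × 1.75496e-07 = 9.30131e-08
  P(Z=2)·p_2 = 0.10 × 6.94941e-06 = 6.94941e-07
  P(Z=3)·p_3 = 0.30 × 5.63222e-07 = 1.68967e-07
  P(Z=4)·p_4 = 0.07 × 3.49107e-11 = 2.44375e-12
Evidence: 9.30131e-08 + 6.94941e-07 + 1.68967e-07 + 2.44375e-12 = 9.56924e-07
Responsibility of Level 1: 9.30131e-08 / 9.56924e-07 ≈ 0.097

0.097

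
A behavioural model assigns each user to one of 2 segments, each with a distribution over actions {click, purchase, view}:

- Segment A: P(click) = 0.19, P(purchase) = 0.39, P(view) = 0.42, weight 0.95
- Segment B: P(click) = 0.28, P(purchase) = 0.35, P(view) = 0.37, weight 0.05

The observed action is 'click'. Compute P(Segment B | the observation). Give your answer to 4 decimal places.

0.0720

The responsibility of component k is π_k f_k(x) divided by Σ_j π_j f_j(x).
Evaluate each component's likelihood at the observed value:
  p_A = 0.19
  p_B = 0.28
Multiply by the mixture weights:
  π_A·p_A = 0.95 × 0.19 = 0.1805
  π_B·p_B = 0.05 × 0.28 = 0.014
Denominator: 0.1805 + 0.014 = 0.1945
Responsibility of Segment B: 0.014 / 0.1945 ≈ 0.0720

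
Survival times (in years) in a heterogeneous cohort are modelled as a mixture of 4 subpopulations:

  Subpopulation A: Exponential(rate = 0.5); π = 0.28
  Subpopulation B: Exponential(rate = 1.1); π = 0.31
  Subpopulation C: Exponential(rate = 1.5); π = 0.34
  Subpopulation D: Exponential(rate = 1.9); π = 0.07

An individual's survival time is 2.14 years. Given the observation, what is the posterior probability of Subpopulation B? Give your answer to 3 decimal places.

0.314

P(component k | x) = w_k·f_k(x) / marginal(x), where marginal(x) = Σ_j w_j·f_j(x).
Exponential densities:
  L_A = 0.5·e^(−0.5·2.14) = 0.5·e^(−1.0700) = 0.171504
  L_B = 1.1·e^(−1.1·2.14) = 1.1·e^(−2.3540) = 0.104487
  L_C = 1.5·e^(−1.5·2.14) = 1.5·e^(−3.2100) = 0.0605349
  L_D = 1.9·e^(−1.9·2.14) = 1.9·e^(−4.0660) = 0.0325771
Prior × likelihood for each component:
  w_A·L_A = 0.28 × 0.171504 = 0.0480212
  w_B·L_B = 0.31 × 0.104487 = 0.0323911
  w_C·L_C = 0.34 × 0.0605349 = 0.0205819
  w_D·L_D = 0.07 × 0.0325771 = 0.0022804
Evidence: 0.0480212 + 0.0323911 + 0.0205819 + 0.0022804 = 0.103275
Responsibility of Subpopulation B: 0.0323911 / 0.103275 ≈ 0.314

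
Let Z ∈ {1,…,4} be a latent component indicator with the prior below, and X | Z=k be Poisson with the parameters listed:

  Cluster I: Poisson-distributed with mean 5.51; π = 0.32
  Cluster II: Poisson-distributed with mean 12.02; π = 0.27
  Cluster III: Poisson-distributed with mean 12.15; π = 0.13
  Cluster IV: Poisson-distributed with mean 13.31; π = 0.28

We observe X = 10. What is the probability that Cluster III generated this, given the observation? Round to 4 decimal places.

0.1819

Apply Bayes' rule: the posterior for each component is proportional to its prior times its likelihood at x.
Evaluate each component's likelihood at the observed value:
  p_I = 0.0287601
  p_II = 0.104487
  p_III = 0.10217
  p_IV = 0.0797183
Unnormalised posteriors:
  P(Z=I)·p_I = 0.32 × 0.0287601 = 0.00920323
  P(Z=II)·p_II = 0.27 × 0.104487 = 0.0282115
  P(Z=III)·p_III = 0.13 × 0.10217 = 0.0132821
  P(Z=IV)·p_IV = 0.28 × 0.0797183 = 0.0223211
Normaliser: 0.00920323 + 0.0282115 + 0.0132821 + 0.0223211 = 0.0730179
P(Cluster III | data) ≈ 0.1819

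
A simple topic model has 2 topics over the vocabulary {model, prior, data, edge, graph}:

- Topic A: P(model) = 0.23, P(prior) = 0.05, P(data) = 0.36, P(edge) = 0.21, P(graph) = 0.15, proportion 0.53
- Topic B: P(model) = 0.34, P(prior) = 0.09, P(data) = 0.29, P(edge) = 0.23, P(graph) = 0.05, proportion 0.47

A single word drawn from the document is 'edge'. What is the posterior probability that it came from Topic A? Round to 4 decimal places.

Posterior ∝ prior × likelihood, so P(k | x) ∝ w_k f_k(x); normalise over all components.
Component likelihoods at x = 'edge':
  p_A = 0.21
  p_B = 0.23
Unnormalised posteriors:
  w_A·p_A = 0.53 × 0.21 = 0.1113
  w_B·p_B = 0.47 × 0.23 = 0.1081
Evidence: 0.1113 + 0.1081 = 0.2194
Responsibility of Topic A: 0.1113 / 0.2194 ≈ 0.5073

0.5073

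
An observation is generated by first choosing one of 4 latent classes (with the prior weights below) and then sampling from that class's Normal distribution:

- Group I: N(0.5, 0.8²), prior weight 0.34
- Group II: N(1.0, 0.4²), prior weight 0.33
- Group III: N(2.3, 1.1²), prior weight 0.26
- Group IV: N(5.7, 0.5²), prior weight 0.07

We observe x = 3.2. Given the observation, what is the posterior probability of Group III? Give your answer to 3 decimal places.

Posterior ∝ prior × likelihood, so P(k | x) ∝ π_k f_k(x); normalise over all components.
Normal densities:
  f_I = 0.0016764
  f_II = 2.69244e-07
  f_III = 0.25951
  f_IV = 2.97344e-06
Multiply by the mixture weights:
  π_I·f_I = 0.34 × 0.0016764 = 0.000569976
  π_II·f_II = 0.33 × 2.69244e-07 = 8.88505e-08
  π_III·f_III = 0.26 × 0.25951 = 0.0674726
  π_IV·f_IV = 0.07 × 2.97344e-06 = 2.08141e-07
Denominator: 0.000569976 + 8.88505e-08 + 0.0674726 + 2.08141e-07 = 0.0680429
Responsibility of Group III: 0.0674726 / 0.0680429 ≈ 0.992

0.992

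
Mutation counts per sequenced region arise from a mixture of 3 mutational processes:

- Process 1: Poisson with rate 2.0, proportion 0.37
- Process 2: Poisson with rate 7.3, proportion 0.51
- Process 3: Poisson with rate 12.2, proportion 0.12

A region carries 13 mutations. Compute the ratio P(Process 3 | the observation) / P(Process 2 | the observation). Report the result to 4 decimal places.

1.3901

Since P(k|x) ∝ w_k f_k(x), the posterior odds are w_i f_i(x) / (w_j f_j(x)).
Component likelihoods at x = 13 mutations:
  p_1 = e^(−2.0)·2.0^13/13! = 1.78041e-07
  p_2 = e^(−7.3)·7.3^13/13! = 0.0181371
  p_3 = e^(−12.2)·12.2^13/13! = 0.107153
Posterior odds = (w_3·p_3) / (w_2·p_2) = (0.12·0.107153) / (0.51·0.0181371) = 0.0128584 / 0.00924991 ≈ 1.3901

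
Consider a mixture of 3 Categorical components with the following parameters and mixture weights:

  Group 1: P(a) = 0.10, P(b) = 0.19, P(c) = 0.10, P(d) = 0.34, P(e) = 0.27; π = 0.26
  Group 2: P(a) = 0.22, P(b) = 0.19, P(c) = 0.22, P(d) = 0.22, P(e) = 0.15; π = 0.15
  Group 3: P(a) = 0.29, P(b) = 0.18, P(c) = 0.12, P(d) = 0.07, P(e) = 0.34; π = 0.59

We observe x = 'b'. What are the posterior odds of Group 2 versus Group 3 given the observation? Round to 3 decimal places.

Posterior odds = (w_i f_i(x)) / (w_j f_j(x)); the normalising sum cancels.
Categorical probabilities:
  p_1 = P(b | comp) = 0.19
  p_2 = P(b | comp) = 0.19
  p_3 = P(b | comp) = 0.18
0.0285 / 0.1062 ≈ 0.268

0.268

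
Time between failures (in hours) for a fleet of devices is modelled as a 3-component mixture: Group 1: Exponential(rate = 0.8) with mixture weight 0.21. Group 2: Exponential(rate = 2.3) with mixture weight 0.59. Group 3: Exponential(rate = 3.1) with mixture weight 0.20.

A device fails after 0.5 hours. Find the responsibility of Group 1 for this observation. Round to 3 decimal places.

0.167

Apply Bayes' rule: the posterior for each component is proportional to its prior times its likelihood at x.
Evaluate each component's likelihood at the observed value:
  L_1 = 0.536256
  L_2 = 0.728265
  L_3 = 0.657969
Weight by the priors:
  π_1·L_1 = 0.21 × 0.536256 = 0.112614
  π_2·L_2 = 0.59 × 0.728265 = 0.429676
  π_3·L_3 = 0.20 × 0.657969 = 0.131594
Sum: 0.112614 + 0.429676 + 0.131594 = 0.673884
P(Group 1 | data) ≈ 0.167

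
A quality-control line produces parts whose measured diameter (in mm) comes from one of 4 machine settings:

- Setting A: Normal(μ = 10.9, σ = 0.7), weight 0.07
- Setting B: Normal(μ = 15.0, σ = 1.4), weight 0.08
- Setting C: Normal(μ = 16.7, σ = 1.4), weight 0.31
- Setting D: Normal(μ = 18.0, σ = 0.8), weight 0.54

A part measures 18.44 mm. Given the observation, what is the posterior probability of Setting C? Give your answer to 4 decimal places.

0.1492

By Bayes' theorem, P(k | x) = P(Z=k) f_k(x) / Σ_j P(Z=j) f_j(x).
Component likelihoods at x = 18.44 mm:
  f_A = (1/(0.7·√(2π)))·exp(−(18.44−10.9)²/(2·0.7²)) = 0.569918·exp(-58.01184) = 3.64411e-26
  f_B = (1/(1.4·√(2π)))·exp(−(18.44−15.0)²/(2·1.4²)) = 0.284959·exp(-3.01878) = 0.0139234
  f_C = (1/(1.4·√(2π)))·exp(−(18.44−16.7)²/(2·1.4²)) = 0.284959·exp(-0.77235) = 0.13163
  f_D = (1/(0.8·√(2π)))·exp(−(18.44−18.0)²/(2·0.8²)) = 0.498678·exp(-0.15125) = 0.42868
Multiply by the mixture weights:
  P(Z=A)·f_A = 0.07 × 3.64411e-26 = 2.55088e-27
  P(Z=B)·f_B = 0.08 × 0.0139234 = 0.00111387
  P(Z=C)·f_C = 0.31 × 0.13163 = 0.0408054
  P(Z=D)·f_D = 0.54 × 0.42868 = 0.231487
Marginal: 2.55088e-27 + 0.00111387 + 0.0408054 + 0.231487 = 0.273406
So the posterior for Setting C is 0.0408054 / 0.273406 ≈ 0.1492.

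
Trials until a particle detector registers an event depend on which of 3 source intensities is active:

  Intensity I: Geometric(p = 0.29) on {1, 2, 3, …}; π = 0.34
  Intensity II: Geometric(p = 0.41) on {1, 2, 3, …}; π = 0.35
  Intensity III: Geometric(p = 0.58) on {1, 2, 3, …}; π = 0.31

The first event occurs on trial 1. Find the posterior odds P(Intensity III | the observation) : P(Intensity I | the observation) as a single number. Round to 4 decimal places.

1.8235

The posterior odds equal the prior odds times the likelihood ratio: (w_i/w_j)·(f_i(x)/f_j(x)).
Evaluate each component's likelihood at the observed value:
  p_I = 0.29
  p_II = 0.41
  p_III = 0.58
Posterior odds = (w_III·p_III) / (w_I·p_I) = (0.31·0.58) / (0.34·0.29) = 0.1798 / 0.0986 ≈ 1.8235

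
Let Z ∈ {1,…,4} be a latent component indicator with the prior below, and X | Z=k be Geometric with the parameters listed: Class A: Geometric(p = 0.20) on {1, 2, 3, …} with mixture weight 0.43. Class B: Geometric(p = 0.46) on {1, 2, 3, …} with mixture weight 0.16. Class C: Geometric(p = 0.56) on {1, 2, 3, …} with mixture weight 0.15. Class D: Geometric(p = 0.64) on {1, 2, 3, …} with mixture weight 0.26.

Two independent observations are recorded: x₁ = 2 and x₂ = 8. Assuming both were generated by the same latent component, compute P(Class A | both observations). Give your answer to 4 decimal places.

By Bayes' theorem, P(k | x) = π_k f_k(x) / Σ_j π_j f_j(x).
Since both observations come from the same component, the likelihood for component k is f_k(x₁)·f_k(x₂).
  f_A = [0.20·(1−0.20)^1 = 0.20·0.8 = 0.16] × [0.041943] = 0.00671089
  f_B = [0.46·(1−0.46)^1 = 0.46·0.54 = 0.2484] × [0.00615906] = 0.00152991
  f_C = [0.56·(1−0.56)^1 = 0.56·0.44 = 0.2464] × [0.00178796] = 0.000440552
  f_D = [0.64·(1−0.64)^1 = 0.64·0.36 = 0.2304] × [0.000501531] = 0.000115553
Weight by the priors:
  π_A·f_A = 0.43 × 0.00671089 = 0.00288568
  π_B·f_B = 0.16 × 0.00152991 = 0.000244786
  π_C·f_C = 0.15 × 0.000440552 = 6.60828e-05
  π_D·f_D = 0.26 × 0.000115553 = 3.00437e-05
Evidence: 0.00288568 + 0.000244786 + 6.60828e-05 + 3.00437e-05 = 0.00322659
Responsibility of Class A: 0.00288568 / 0.00322659 ≈ 0.8943

0.8943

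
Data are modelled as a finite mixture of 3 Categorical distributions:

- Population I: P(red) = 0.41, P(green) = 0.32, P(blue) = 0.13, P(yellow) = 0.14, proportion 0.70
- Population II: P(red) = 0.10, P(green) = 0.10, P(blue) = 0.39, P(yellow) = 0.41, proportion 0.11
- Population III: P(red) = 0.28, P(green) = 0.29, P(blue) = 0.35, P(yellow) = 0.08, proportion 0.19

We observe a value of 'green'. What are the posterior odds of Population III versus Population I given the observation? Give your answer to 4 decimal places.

0.2460

Posterior odds = (π_i f_i(x)) / (π_j f_j(x)); the normalising sum cancels.
Component likelihoods at x = 'green':
  f_I = P(green | comp) = 0.32
  f_II = P(green | comp) = 0.10
  f_III = P(green | comp) = 0.29
Odds = (0.19/0.70) × (0.29/0.32) = 0.271429 × 0.90625 ≈ 0.2460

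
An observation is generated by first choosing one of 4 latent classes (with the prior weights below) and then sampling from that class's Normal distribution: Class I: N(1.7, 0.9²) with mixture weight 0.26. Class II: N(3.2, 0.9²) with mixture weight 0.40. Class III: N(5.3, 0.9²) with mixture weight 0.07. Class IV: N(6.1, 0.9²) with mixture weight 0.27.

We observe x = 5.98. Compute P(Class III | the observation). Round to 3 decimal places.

0.163

Posterior ∝ prior × likelihood, so P(k | x) ∝ P(Z=k) f_k(x); normalise over all components.
Normal densities:
  L_I = 5.44272e-06
  L_II = 0.00375677
  L_III = 0.333201
  L_IV = 0.439346
Multiply by the mixture weights:
  P(Z=I)·L_I = 0.26 × 5.44272e-06 = 1.41511e-06
  P(Z=II)·L_II = 0.40 × 0.00375677 = 0.00150271
  P(Z=III)·L_III = 0.07 × 0.333201 = 0.0233241
  P(Z=IV)·L_IV = 0.27 × 0.439346 = 0.118624
Denominator: 1.41511e-06 + 0.00150271 + 0.0233241 + 0.118624 = 0.143452
P(Class III | x) ≈ 0.163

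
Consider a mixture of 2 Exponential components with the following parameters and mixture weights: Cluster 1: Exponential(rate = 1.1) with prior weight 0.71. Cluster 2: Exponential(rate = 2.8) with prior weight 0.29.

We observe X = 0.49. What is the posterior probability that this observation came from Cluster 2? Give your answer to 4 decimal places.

The responsibility of component k is π_k f_k(x) divided by Σ_j π_j f_j(x).
Evaluate each component's likelihood at the observed value:
  f_1 = 1.1·e^(−1.1·0.49) = 1.1·e^(−0.5390) = 0.641664
  f_2 = 2.8·e^(−2.8·0.49) = 2.8·e^(−1.3720) = 0.710078
Unnormalised posteriors:
  π_1·f_1 = 0.71 × 0.641664 = 0.455582
  π_2·f_2 = 0.29 × 0.710078 = 0.205923
Marginal: 0.455582 + 0.205923 = 0.661504
Responsibility of Cluster 2: 0.205923 / 0.661504 ≈ 0.3113

0.3113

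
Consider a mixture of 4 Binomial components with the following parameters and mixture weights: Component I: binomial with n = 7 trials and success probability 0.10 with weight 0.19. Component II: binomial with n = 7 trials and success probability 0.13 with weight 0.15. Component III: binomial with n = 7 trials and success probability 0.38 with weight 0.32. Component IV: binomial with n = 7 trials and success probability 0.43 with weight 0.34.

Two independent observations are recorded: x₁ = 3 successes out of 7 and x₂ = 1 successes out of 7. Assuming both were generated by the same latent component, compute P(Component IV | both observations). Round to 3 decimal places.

P(component k | x) = π_k·f_k(x) / marginal(x), where marginal(x) = Σ_j π_j·f_j(x).
Since both observations come from the same component, the likelihood for component k is f_k(x₁)·f_k(x₂).
  L_I = [C(7,3)·0.10^3·0.90^4 = 35·0.001·0.6561 = 0.0229635] × [0.372009] = 0.00854262
  L_II = [C(7,3)·0.13^3·0.87^4 = 35·0.002197·0.572898 = 0.044053] × [0.3946] = 0.0173833
  L_III = [C(7,3)·0.38^3·0.62^4 = 35·0.054872·0.147763 = 0.283782] × [0.151089] = 0.0428763
  L_IV = [C(7,3)·0.43^3·0.57^4 = 35·0.079507·0.10556 = 0.293747] × [0.103232] = 0.0303241
Multiply by the mixture weights:
  π_I·L_I = 0.19 × 0.00854262 = 0.0016231
  π_II·L_II = 0.15 × 0.0173833 = 0.00260749
  π_III·L_III = 0.32 × 0.0428763 = 0.0137204
  π_IV·L_IV = 0.34 × 0.0303241 = 0.0103102
Denominator: 0.0016231 + 0.00260749 + 0.0137204 + 0.0103102 = 0.0282612
So the posterior for Component IV is 0.0103102 / 0.0282612 ≈ 0.365.

0.365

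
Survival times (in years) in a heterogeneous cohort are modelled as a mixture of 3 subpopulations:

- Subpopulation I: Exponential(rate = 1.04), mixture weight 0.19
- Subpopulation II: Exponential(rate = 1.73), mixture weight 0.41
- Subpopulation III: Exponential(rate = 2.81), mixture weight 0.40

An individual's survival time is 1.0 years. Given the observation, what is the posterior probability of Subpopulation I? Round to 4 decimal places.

Posterior ∝ prior × likelihood, so P(k | x) ∝ π_k f_k(x); normalise over all components.
Component likelihoods at x = 1.0 years:
  p_I = 0.367593
  p_II = 0.306702
  p_III = 0.169176
Weight by the priors:
  π_I·p_I = 0.19 × 0.367593 = 0.0698426
  π_II·p_II = 0.41 × 0.306702 = 0.125748
  π_III·p_III = 0.40 × 0.169176 = 0.0676704
Marginal: 0.0698426 + 0.125748 + 0.0676704 = 0.263261
P(Subpopulation I | 1.0 years) ≈ 0.2653

0.2653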